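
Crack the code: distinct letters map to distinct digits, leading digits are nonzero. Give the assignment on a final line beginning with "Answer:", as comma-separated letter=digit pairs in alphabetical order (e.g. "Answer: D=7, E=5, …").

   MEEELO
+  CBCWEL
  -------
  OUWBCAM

Step 1. [col 1: O + L ≡ M (mod 10)] column 1 (O + L ≡ M (mod 10), carry-in 0) doesn't pin L yet; pick L=7 and continue. So L=7.
Step 2. [col 1: O + L ≡ M (mod 10)] M=8 is one option consistent with column 1 (O + L ≡ M (mod 10), carry-in 0) — take it, so M=8.
Step 3. [col 1: O + L ≡ M (mod 10)] from column 1 (L=7, M=8, carry-in 0, digits 7,8 already taken and all letters distinct): O must equal 1. So O=1.
Step 4. [col 2: L + E ≡ A (mod 10)] column 2 (L + E ≡ A (mod 10), carry-in 0) doesn't pin E yet; pick E=3 and continue. So E=3.
Step 5. [col 2: L + E ≡ A (mod 10)] from column 2 (L=7, E=3, carry-in 0, digits 1,3,7,8 already taken and all letters distinct): A must equal 0. So A=0.
Step 6. [col 3: E + W ≡ C (mod 10)] column 3 (E + W ≡ C (mod 10), carry-in 1) doesn't pin W yet; pick W=2 and continue. So W=2.
Step 7. [col 3: E + W ≡ C (mod 10)] in column 3 we have E+W≡C with carry-in 1; given E=3, W=2 and digits 0,1,2,3,7,8 already taken and all letters distinct, that pins C to 6. So C=6.
Step 8. [col 4: E + C ≡ B (mod 10)] column 4: given E=3, C=6, carry-in 0, and digits 0,1,2,3,6,7,8 already taken and all letters distinct, E+C≡B (mod 10) forces B=9 ⇒ B=9.
Step 9. [col 6: M + C ≡ U (mod 10)] from column 6 (M=8, C=6, carry-in 1, digits 0,1,2,3,6,7,8,9 already taken and all letters distinct): U must equal 5, so U=5.

Answer: A=0, B=9, C=6, E=3, L=7, M=8, O=1, U=5, W=2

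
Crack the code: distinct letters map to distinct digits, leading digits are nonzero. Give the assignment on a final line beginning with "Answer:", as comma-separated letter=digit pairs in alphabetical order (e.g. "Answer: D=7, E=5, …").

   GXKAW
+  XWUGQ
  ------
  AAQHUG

Step 1. [col 1: W + Q ≡ G (mod 10)] no forcing yet in column 1 (carry-in 0); Q=6 is free and consistent — try it. So Q=6.
Step 2. [col 1: W + Q ≡ G (mod 10)] column 1 (W + Q ≡ G (mod 10), carry-in 0) doesn't pin G yet; pick G=8 and continue. So G=8.
Step 3. [col 1: W + Q ≡ G (mod 10)] from column 1 (Q=6, G=8, carry-in 0, digits 6,8 already taken and all letters distinct): W must equal 2, so W=2.
Step 4. [col 2: A + G ≡ U (mod 10)] U=9 is one option consistent with column 2 (A + G ≡ U (mod 10), carry-in 0) — take it, so U=9.
Step 5. [col 2: A + G ≡ U (mod 10)] from column 2 (G=8, U=9, carry-in 0, digits 2,6,8,9 already taken and all letters distinct): A must equal 1. So A=1.
Step 6. [col 3: K + U ≡ H (mod 10)] column 3 (K + U ≡ H (mod 10), carry-in 0) doesn't pin H yet; pick H=4 and continue. So H=4.
Step 7. [col 3: K + U ≡ H (mod 10)] in column 3 we have K+U≡H with carry-in 0; given U=9, H=4 and digits 1,2,4,6,8,9 already taken and all letters distinct, that pins K to 5 ⇒ K=5.
Step 8. [col 4: X + W ≡ Q (mod 10)] column 4: given W=2, Q=6, carry-in 1, and digits 1,2,4,5,6,8,9 already taken and all letters distinct, X+W≡Q (mod 10) forces X=3. So X=3.

Answer: A=1, G=8, H=4, K=5, Q=6, U=9, W=2, X=3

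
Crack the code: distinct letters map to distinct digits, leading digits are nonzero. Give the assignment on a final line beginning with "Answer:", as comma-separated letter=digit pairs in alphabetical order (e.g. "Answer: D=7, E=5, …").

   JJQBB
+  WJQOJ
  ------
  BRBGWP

Step 1. [col 1: B + J ≡ P (mod 10)] no forcing yet in column 1 (carry-in 0); P=6 is free and consistent — try it, so P=6.
Step 2. [col 1: B + J ≡ P (mod 10)] J=5 is one option consistent with column 1 (B + J ≡ P (mod 10), carry-in 0) — take it. So J=5.
Step 3. [col 1: B + J ≡ P (mod 10)] in column 1 we have B+J≡P with carry-in 0; given J=5, P=6 and digits 5,6 already taken and all letters distinct, that pins B to 1 ⇒ B=1.
Step 4. [col 2: B + O ≡ W (mod 10)] O=3 is one option consistent with column 2 (B + O ≡ W (mod 10), carry-in 0) — take it. So O=3.
Step 5. [col 2: B + O ≡ W (mod 10)] in column 2 we have B+O≡W with carry-in 0; given B=1, O=3 and digits 1,3,5,6 already taken and all letters distinct, that pins W to 4, so W=4.
Step 6. [col 3: Q + Q ≡ G (mod 10)] in column 3 we have Q+Q≡G with carry-in 0; given nothing yet and digits 1,3,4,5,6 already taken and all letters distinct, that pins G to 8 ⇒ G=8.
Step 7. [col 3: Q + Q ≡ G (mod 10)] column 3 reads Q+Q+carry(0)=G with G=8; with digits 1,3,4,5,6,8 already taken and all letters distinct, the only value for Q is 9, so Q=9.
Step 8. [col 5: J + W ≡ R (mod 10)] from column 5 (J=5, W=4, carry-in 1, digits 1,3,4,5,6,8,9 already taken and all letters distinct): R must equal 0. So R=0.

Answer: B=1, G=8, J=5, O=3, P=6, Q=9, R=0, W=4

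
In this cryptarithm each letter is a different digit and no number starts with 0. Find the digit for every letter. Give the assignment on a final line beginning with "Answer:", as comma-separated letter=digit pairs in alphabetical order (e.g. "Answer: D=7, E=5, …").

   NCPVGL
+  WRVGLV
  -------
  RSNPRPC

Step 1. [R] R is the leading digit of a 7-digit sum of two 6-digit numbers; the final carry is exactly 1. So R=1.
Step 2. [col 1: L + V ≡ C (mod 10)] several values work for L in column 1 (L + V ≡ C (mod 10), carry-in 0); try L=5. So L=5.
Step 3. [col 1: L + V ≡ C (mod 10)] V=9 is one option consistent with column 1 (L + V ≡ C (mod 10), carry-in 0) — take it ⇒ V=9.
Step 4. [col 1: L + V ≡ C (mod 10)] column 1 reads L+V+carry(0)=C with L=5, V=9; with digits 1,5,9 already taken and all letters distinct, the only value for C is 4, so C=4.
Step 5. [col 2: G + L ≡ P (mod 10)] several values work for G in column 2 (G + L ≡ P (mod 10), carry-in 1); try G=2 ⇒ G=2.
Step 6. [col 2: G + L ≡ P (mod 10)] from column 2 (G=2, L=5, carry-in 1, digits 1,2,4,5,9 already taken and all letters distinct): P must equal 8 ⇒ P=8.
Step 7. [col 5: C + R ≡ N (mod 10)] in column 5 we have C+R≡N with carry-in 1; given C=4, R=1 and digits 1,2,4,5,8,9 already taken and all letters distinct, that pins N to 6. So N=6.
Step 8. [col 6: N + W ≡ S (mod 10)] column 6 reads N+W+carry(0)=S with N=6; with digits 1,2,4,5,6,8,9 already taken and all letters distinct, the only value for S is 3 ⇒ S=3.
Step 9. [col 6: N + W ≡ S (mod 10)] column 6 reads N+W+carry(0)=S with N=6, S=3; with digits 1,2,3,4,5,6,8,9 already taken and all letters distinct, the only value for W is 7, so W=7.

Answer: C=4, G=2, L=5, N=6, P=8, R=1, S=3, V=9, W=7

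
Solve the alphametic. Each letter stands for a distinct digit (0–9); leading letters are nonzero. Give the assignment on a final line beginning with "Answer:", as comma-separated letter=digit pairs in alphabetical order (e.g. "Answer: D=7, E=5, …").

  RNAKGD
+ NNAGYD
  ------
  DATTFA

Step 1. [col 1: D + D ≡ A (mod 10)] no forcing yet in column 1 (carry-in 0); A=4 is free and consistent — try it. So A=4.
Step 2. [col 1: D + D ≡ A (mod 10)] D=7 is one option consistent with column 1 (D + D ≡ A (mod 10), carry-in 0) — take it ⇒ D=7.
Step 3. [col 2: G + Y ≡ F (mod 10)] no forcing yet in column 2 (carry-in 1); G=6 is free and consistent — try it ⇒ G=6.
Step 4. [col 2: G + Y ≡ F (mod 10)] no forcing yet in column 2 (carry-in 1); F=0 is free and consistent — try it, so F=0.
Step 5. [col 2: G + Y ≡ F (mod 10)] column 2: given G=6, F=0, carry-in 1, and digits 0,4,6,7 already taken and all letters distinct, G+Y≡F (mod 10) forces Y=3. So Y=3.
Step 6. [col 3: K + G ≡ T (mod 10)] several values work for T in column 3 (K + G ≡ T (mod 10), carry-in 1); try T=8, so T=8.
Step 7. [col 3: K + G ≡ T (mod 10)] from column 3 (G=6, T=8, carry-in 1, digits 0,3,4,6,7,8 already taken and all letters distinct): K must equal 1, so K=1.
Step 8. [col 5: N + N ≡ A (mod 10)] from column 5 (A=4, carry-in 0, digits 0,1,3,4,6,7,8 already taken and all letters distinct): N must equal 2. So N=2.
Step 9. [col 6: R + N ≡ D (mod 10)] column 6 reads R+N+carry(0)=D with N=2, D=7; with digits 0,1,2,3,4,6,7,8 already taken and all letters distinct, the only value for R is 5. So R=5.

Answer: A=4, D=7, F=0, G=6, K=1, N=2, R=5, T=8, Y=3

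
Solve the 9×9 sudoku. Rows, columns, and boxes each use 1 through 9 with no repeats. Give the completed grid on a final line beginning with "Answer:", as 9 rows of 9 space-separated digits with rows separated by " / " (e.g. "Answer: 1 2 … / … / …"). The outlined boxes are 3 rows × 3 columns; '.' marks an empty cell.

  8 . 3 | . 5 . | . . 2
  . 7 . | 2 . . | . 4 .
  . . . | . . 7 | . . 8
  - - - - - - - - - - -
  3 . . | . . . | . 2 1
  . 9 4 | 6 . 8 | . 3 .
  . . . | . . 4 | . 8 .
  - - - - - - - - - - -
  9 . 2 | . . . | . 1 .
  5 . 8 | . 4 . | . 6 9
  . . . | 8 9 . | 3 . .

Step 1. [r4c5∈{7}] r4c5 is down to just 7. So r4c5=7.
Step 2. [r4c7∈{4,5,6,9}] in row 4, 4 fits only at r4c7, so r4c7=4.
Step 3. [r6c7∈{5,6,7,9}] across box 6, 9 lands solely at r6c7 ⇒ r6c7=9.
Step 4. [r6c9∈{5,6,7}] in box 6, 6 fits only at r6c9, so r6c9=6.
Step 5. [r9c6∈{1,2,5,6}] r9c6 is the only open cell in row 9 admitting 2 ⇒ r9c6=2.
Step 6. [r2c9∈{3,5}] r2c9 is the only open cell in col 9 admitting 3, so r2c9=3.
Step 7. [r7c7∈{5,7,8}] row 7 places 8 nowhere but r7c7 ⇒ r7c7=8.
Step 8. [r4c2∈{5,6,8}] r4c2 is the only open cell in row 4 admitting 8 ⇒ r4c2=8.
Step 9. [r4c3∈{5,6}] 6 has one home in row 4: r4c3, so r4c3=6.
Step 10. [r2c5∈{1,6,8}] across row 2, 8 lands solely at r2c5 ⇒ r2c5=8.
Step 11. [r8c4∈{1,3,7}] the pair r8c2,r8c6 in row 8 locks {1,3} between them ⇒ r8c4≠1.
Step 12. [r8c6∈{1,3}] 1 has one home in box 8: r8c6 ⇒ r8c6=1.
Step 13. [r7c6∈{3,5,6}] 3 has one home in col 6: r7c6, so r7c6=3.
Step 14. [r7c4∈{5,7}] in box 8, 5 fits only at r7c4 ⇒ r7c4=5.
Step 15. [r7c9∈{4,7}] in row 7, 7 fits only at r7c9, so r7c9=7.
Step 16. [r7c2∈{4,6}] across row 7, 4 lands solely at r7c2, so r7c2=4.
Step 17. [r3c1∈{1,2,4,6}] 4 has one home in col 1: r3c1 ⇒ r3c1=4.
Step 18. [r3c2∈{1,2,5,6}] 2 has one home in row 3: r3c2 ⇒ r3c2=2.
Step 19. [r4c4∈{9}] only 9 remains possible at r4c4. So r4c4=9.
Step 20. [r5c7∈{5,7}] 7 has one home in box 6: r5c7. So r5c7=7.
Step 21. [r9c8∈{5}] only 5 remains possible at r9c8 ⇒ r9c8=5.
Step 22. [r6c2∈{1,5}] r6c2 is the only open cell in col 2 admitting 5, so r6c2=5.
Step 23. [r3c8∈{9}] nothing but 9 survives at r3c8. So r3c8=9.
Step 24. [r2c3∈{1,5,9}] r2c3 is the only open cell in col 3 admitting 9, so r2c3=9.
Step 25. [r2c6∈{6}] only 6 remains possible at r2c6, so r2c6=6.
Step 26. [r2c1∈{1}] r2c1 has the single candidate 1. So r2c1=1.
Step 27. [r5c5∈{1,2}] row 5 places 1 nowhere but r5c5 ⇒ r5c5=1.
Step 28. [r3c7∈{1,5,6}] row 3 places 6 nowhere but r3c7. So r3c7=6.
Step 29. [r6c4∈{3}] r6c4 has the single candidate 3 ⇒ r6c4=3.
Step 30. [r9c2∈{1,6}] col 2 places 1 nowhere but r9c2, so r9c2=1.
Step 31. [r9c3∈{7}] r9c3's peers cover all but 7. So r9c3=7.
Step 32. [r1c7∈{1}] only 1 remains possible at r1c7 ⇒ r1c7=1.
Step 33. [r6c5∈{2}] only 2 remains possible at r6c5, so r6c5=2.
Step 34. [r5c9∈{5}] r5c9's peers cover all but 5, so r5c9=5.
Step 35. [r8c2∈{3}] r8c2 is down to just 3. So r8c2=3.
Step 36. [r2c7∈{5}] r2c7 is down to just 5 ⇒ r2c7=5.
Step 37. [r1c2∈{6}] nothing but 6 survives at r1c2. So r1c2=6.
Step 38. [r1c6∈{9}] r1c6 is down to just 9. So r1c6=9.
Step 39. [r3c5∈{3}] r3c5 has the single candidate 3. So r3c5=3.
Step 40. [r5c1∈{2}] nothing but 2 survives at r5c1, so r5c1=2.
Step 41. [r1c8∈{7}] nothing but 7 survives at r1c8 ⇒ r1c8=7.
Step 42. [r9c1∈{6}] r9c1 has the single candidate 6, so r9c1=6.
Step 43. [r8c4∈{7}] r8c4's peers cover all but 7, so r8c4=7.
Step 44. [r6c3∈{1}] only 1 remains possible at r6c3. So r6c3=1.
Step 45. [r3c3∈{5}] nothing but 5 survives at r3c3, so r3c3=5.
Step 46. [r3c4∈{1}] nothing but 1 survives at r3c4, so r3c4=1.
Step 47. [r6c1∈{7}] r6c1's peers cover all but 7 ⇒ r6c1=7.
Step 48. [r1c4∈{4}] only 4 remains possible at r1c4. So r1c4=4.
Step 49. [r9c9∈{4}] r9c9 has the single candidate 4 ⇒ r9c9=4.
Step 50. [r4c6∈{5}] nothing but 5 survives at r4c6. So r4c6=5.
Step 51. [r7c5∈{6}] r7c5's peers cover all but 6, so r7c5=6.
Step 52. [r8c7∈{2}] nothing but 2 survives at r8c7. So r8c7=2.

Answer: 8 6 3 4 5 9 1 7 2 / 1 7 9 2 8 6 5 4 3 / 4 2 5 1 3 7 6 9 8 / 3 8 6 9 7 5 4 2 1 / 2 9 4 6 1 8 7 3 5 / 7 5 1 3 2 4 9 8 6 / 9 4 2 5 6 3 8 1 7 / 5 3 8 7 4 1 2 6 9 / 6 1 7 8 9 2 3 5 4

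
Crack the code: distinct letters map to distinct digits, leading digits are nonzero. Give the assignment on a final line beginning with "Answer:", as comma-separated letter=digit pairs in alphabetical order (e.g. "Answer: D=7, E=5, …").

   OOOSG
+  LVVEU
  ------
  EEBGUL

Step 1. [col 1: G + U ≡ L (mod 10)] several values work for G in column 1 (G + U ≡ L (mod 10), carry-in 0); try G=3 ⇒ G=3.
Step 2. [col 1: G + U ≡ L (mod 10)] several values work for L in column 1 (G + U ≡ L (mod 10), carry-in 0); try L=2 ⇒ L=2.
Step 3. [E] adding two 5-digit numbers gives at most 5+1 digits, and here it does — E is that final carry and must be 1, so E=1.
Step 4. [col 1: G + U ≡ L (mod 10)] from column 1 (G=3, L=2, carry-in 0, digits 1,2,3 already taken and all letters distinct): U must equal 9 ⇒ U=9.
Step 5. [col 2: S + E ≡ U (mod 10)] in column 2 we have S+E≡U with carry-in 1; given E=1, U=9 and digits 1,2,3,9 already taken and all letters distinct, that pins S to 7 ⇒ S=7.
Step 6. [col 3: O + V ≡ G (mod 10)] column 3 (O + V ≡ G (mod 10), carry-in 0) doesn't pin O yet; pick O=8 and continue. So O=8.
Step 7. [col 3: O + V ≡ G (mod 10)] column 3: given O=8, G=3, carry-in 0, and digits 1,2,3,7,8,9 already taken and all letters distinct, O+V≡G (mod 10) forces V=5 ⇒ V=5.
Step 8. [col 4: O + V ≡ B (mod 10)] in column 4 we have O+V≡B with carry-in 1; given O=8, V=5 and digits 1,2,3,5,7,8,9 already taken and all letters distinct, that pins B to 4, so B=4.

Answer: B=4, E=1, G=3, L=2, O=8, S=7, U=9, V=5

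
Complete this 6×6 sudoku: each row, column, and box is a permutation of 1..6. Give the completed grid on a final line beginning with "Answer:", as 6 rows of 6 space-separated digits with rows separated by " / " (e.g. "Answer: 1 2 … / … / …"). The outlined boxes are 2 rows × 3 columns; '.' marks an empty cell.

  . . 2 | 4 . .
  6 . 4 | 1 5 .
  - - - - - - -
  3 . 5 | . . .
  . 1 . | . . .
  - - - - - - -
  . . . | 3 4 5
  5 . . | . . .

Step 1. [r4c3∈{6}] only 6 remains possible at r4c3. So r4c3=6.
Step 2. [r2c6∈{2,3}] row 2 places 2 nowhere but r2c6. So r2c6=2.
Step 3. [r6c2∈{2,3,4,6}] r6c2 is the only open cell in row 6 admitting 4 ⇒ r6c2=4.
Step 4. [r3c2∈{2}] r3c2 is down to just 2, so r3c2=2.
Step 5. [r3c4∈{6}] only 6 remains possible at r3c4 ⇒ r3c4=6.
Step 6. [r5c3∈{1}] r5c3's peers cover all but 1 ⇒ r5c3=1.
Step 7. [r6c4∈{2}] r6c4's peers cover all but 2, so r6c4=2.
Step 8. [r3c6∈{1,4}] across row 3, 4 lands solely at r3c6. So r3c6=4.
Step 9. [r6c6∈{1,6}] across col 6, 1 lands solely at r6c6. So r6c6=1.
Step 10. [r4c6∈{3}] r4c6 has the single candidate 3 ⇒ r4c6=3.
Step 11. [r1c5∈{3,6}] r1c5 is the only open cell in col 5 admitting 3 ⇒ r1c5=3.
Step 12. [r1c6∈{6}] nothing but 6 survives at r1c6 ⇒ r1c6=6.
Step 13. [r2c2∈{3}] r2c2 is down to just 3. So r2c2=3.
Step 14. [r4c4∈{5}] only 5 remains possible at r4c4. So r4c4=5.
Step 15. [r4c1∈{4}] nothing but 4 survives at r4c1 ⇒ r4c1=4.
Step 16. [r5c2∈{6}] r5c2's peers cover all but 6, so r5c2=6.
Step 17. [r1c2∈{5}] r1c2 is down to just 5 ⇒ r1c2=5.
Step 18. [r3c5∈{1}] nothing but 1 survives at r3c5, so r3c5=1.
Step 19. [r5c1∈{2}] only 2 remains possible at r5c1. So r5c1=2.
Step 20. [r1c1∈{1}] nothing but 1 survives at r1c1 ⇒ r1c1=1.
Step 21. [r6c5∈{6}] nothing but 6 survives at r6c5, so r6c5=6.
Step 22. [r6c3∈{3}] r6c3's peers cover all but 3, so r6c3=3.
Step 23. [r4c5∈{2}] nothing but 2 survives at r4c5, so r4c5=2.

Answer: 1 5 2 4 3 6 / 6 3 4 1 5 2 / 3 2 5 6 1 4 / 4 1 6 5 2 3 / 2 6 1 3 4 5 / 5 4 3 2 6 1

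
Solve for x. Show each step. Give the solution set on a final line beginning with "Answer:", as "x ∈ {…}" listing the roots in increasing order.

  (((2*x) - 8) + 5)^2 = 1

Step 1. [(((2*x) - 8) + 5)^2 = 1] LHS squared, RHS 1 ≥ 0: apply √ (±). So sqrt: ((2*x) - 8) + 5 = 1 or -1.
Step 2. [((2*x) - 8) + 5 = 1 or -1] 5 comes off first (subtract 5) ⇒ sub: (2*x) - 8 = -4 or -6.
Step 3. [(2*x) - 8 = -4 or -6] 2 divides every term; factor it out. So factor: x - 4 = -2 or -3.
Step 4. [x - 4 = -2 or -3] peel the -4: add 4 from each side. So sub: x = 2 or 1.

Answer: x ∈ {1, 2}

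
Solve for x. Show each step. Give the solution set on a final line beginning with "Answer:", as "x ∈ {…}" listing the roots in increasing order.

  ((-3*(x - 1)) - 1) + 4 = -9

Step 1. [((-3*(x - 1)) - 1) + 4 = -9] peel the +4: subtract 4 from each side. So sub: (-3*(x - 1)) - 1 = -13.
Step 2. [(-3*(x - 1)) - 1 = -13] 1 comes off first (add 1) ⇒ sub: -3*(x - 1) = -12.
Step 3. [-3*(x - 1) = -12] leading coefficient -3: divide by -3, so div: x - 1 = 4.
Step 4. [x - 1 = 4] add 1: x sits inside (… - 1). So sub: x = 5.

Answer: x ∈ {5}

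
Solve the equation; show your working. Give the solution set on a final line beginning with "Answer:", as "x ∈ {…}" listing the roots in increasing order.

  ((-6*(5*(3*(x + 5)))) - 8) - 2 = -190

Step 1. [((-6*(5*(3*(x + 5)))) - 8) - 2 = -190] the outer -2 inverts by adding 2. So sub: (-6*(5*(3*(x + 5)))) - 8 = -188.
Step 2. [(-6*(5*(3*(x + 5)))) - 8 = -188] 8 comes off first (add 8) ⇒ sub: -6*(5*(3*(x + 5))) = -180.
Step 3. [-6*(5*(3*(x + 5))) = -180] divide by the outer -6 ⇒ div: 5*(3*(x + 5)) = 30.
Step 4. [5*(3*(x + 5)) = 30] leading coefficient 5: divide by 5, so div: 3*(x + 5) = 6.
Step 5. [3*(x + 5) = 6] leading coefficient 3: divide by 3 ⇒ div: x + 5 = 2.
Step 6. [x + 5 = 2] subtract 5: x sits inside (… + 5), so sub: x = -3.

Answer: x ∈ {-3}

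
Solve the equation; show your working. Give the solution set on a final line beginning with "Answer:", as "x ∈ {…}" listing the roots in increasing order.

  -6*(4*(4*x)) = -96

Step 1. [-6*(4*(4*x)) = -96] -6 out front; divide by -6, so div: 4*(4*x) = 16.
Step 2. [4*(4*x) = 16] leading coefficient 4: divide by 4, so div: 4*x = 4.
Step 3. [4*x = 4] divide by the outer 4 ⇒ div: x = 1.

Answer: x ∈ {1}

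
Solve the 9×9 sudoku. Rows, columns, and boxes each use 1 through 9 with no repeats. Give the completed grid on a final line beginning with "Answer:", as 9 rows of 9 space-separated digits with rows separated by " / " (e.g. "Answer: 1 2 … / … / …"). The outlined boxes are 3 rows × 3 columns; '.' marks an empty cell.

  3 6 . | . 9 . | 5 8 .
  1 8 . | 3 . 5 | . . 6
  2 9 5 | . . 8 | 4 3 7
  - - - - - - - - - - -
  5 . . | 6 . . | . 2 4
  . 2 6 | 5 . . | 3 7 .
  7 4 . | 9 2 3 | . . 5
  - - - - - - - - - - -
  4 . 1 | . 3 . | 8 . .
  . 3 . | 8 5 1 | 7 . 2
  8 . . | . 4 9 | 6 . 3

Step 1. [r1c4∈{1,2,4,7}] across col 4, 4 lands solely at r1c4, so r1c4=4.
Step 2. [r5c1∈{9}] r5c1's peers cover all but 9, so r5c1=9.
Step 3. [r2c5∈{7}] r2c5's peers cover all but 7, so r2c5=7.
Step 4. [r6c7∈{1}] r6c7 has the single candidate 1, so r6c7=1.
Step 5. [r2c8∈{9}] nothing but 9 survives at r2c8 ⇒ r2c8=9.
Step 6. [r5c5∈{1,8}] 1 has one home in row 5: r5c5, so r5c5=1.
Step 7. [r7c8∈{5}] r7c8 has the single candidate 5 ⇒ r7c8=5.
Step 8. [r7c2∈{7}] r7c2 is down to just 7, so r7c2=7.
Step 9. [r7c4∈{2}] r7c4 has the single candidate 2. So r7c4=2.
Step 10. [r4c5∈{8}] only 8 remains possible at r4c5. So r4c5=8.
Step 11. [r8c1∈{6}] r8c1's peers cover all but 6. So r8c1=6.
Step 12. [r7c6∈{6}] only 6 remains possible at r7c6, so r7c6=6.
Step 13. [r4c6∈{7}] r4c6 is down to just 7. So r4c6=7.
Step 14. [r5c6∈{4}] r5c6 has the single candidate 4 ⇒ r5c6=4.
Step 15. [r4c2∈{1}] only 1 remains possible at r4c2 ⇒ r4c2=1.
Step 16. [r8c3∈{9}] r8c3's peers cover all but 9, so r8c3=9.
Step 17. [r6c8∈{6}] r6c8 has the single candidate 6 ⇒ r6c8=6.
Step 18. [r9c3∈{2}] r9c3 is down to just 2. So r9c3=2.
Step 19. [r9c2∈{5}] only 5 remains possible at r9c2, so r9c2=5.
Step 20. [r3c4∈{1}] r3c4's peers cover all but 1. So r3c4=1.
Step 21. [r6c3∈{8}] r6c3 is down to just 8 ⇒ r6c3=8.
Step 22. [r2c3∈{4}] r2c3 has the single candidate 4. So r2c3=4.
Step 23. [r4c3∈{3}] r4c3 has the single candidate 3 ⇒ r4c3=3.
Step 24. [r3c5∈{6}] only 6 remains possible at r3c5 ⇒ r3c5=6.
Step 25. [r8c8∈{4}] nothing but 4 survives at r8c8, so r8c8=4.
Step 26. [r1c3∈{7}] r1c3 is down to just 7, so r1c3=7.
Step 27. [r4c7∈{9}] nothing but 9 survives at r4c7. So r4c7=9.
Step 28. [r9c8∈{1}] r9c8's peers cover all but 1. So r9c8=1.
Step 29. [r9c4∈{7}] nothing but 7 survives at r9c4, so r9c4=7.
Step 30. [r1c6∈{2}] only 2 remains possible at r1c6. So r1c6=2.
Step 31. [r5c9∈{8}] r5c9 has the single candidate 8. So r5c9=8.
Step 32. [r2c7∈{2}] nothing but 2 survives at r2c7. So r2c7=2.
Step 33. [r1c9∈{1}] only 1 remains possible at r1c9 ⇒ r1c9=1.
Step 34. [r7c9∈{9}] r7c9's peers cover all but 9, so r7c9=9.

Answer: 3 6 7 4 9 2 5 8 1 / 1 8 4 3 7 5 2 9 6 / 2 9 5 1 6 8 4 3 7 / 5 1 3 6 8 7 9 2 4 / 9 2 6 5 1 4 3 7 8 / 7 4 8 9 2 3 1 6 5 / 4 7 1 2 3 6 8 5 9 / 6 3 9 8 5 1 7 4 2 / 8 5 2 7 4 9 6 1 3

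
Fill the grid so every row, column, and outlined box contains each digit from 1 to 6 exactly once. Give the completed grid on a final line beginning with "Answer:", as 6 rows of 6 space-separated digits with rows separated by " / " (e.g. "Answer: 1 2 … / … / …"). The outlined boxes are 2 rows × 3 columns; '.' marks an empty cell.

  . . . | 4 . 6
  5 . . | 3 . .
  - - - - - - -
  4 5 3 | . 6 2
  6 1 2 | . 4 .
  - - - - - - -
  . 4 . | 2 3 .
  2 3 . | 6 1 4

Step 1. [r1c3∈{1}] r1c3 has the single candidate 1. So r1c3=1.
Step 2. [r2c5∈{2}] r2c5's peers cover all but 2. So r2c5=2.
Step 3. [r5c3∈{5,6}] r5c3 is the only open cell in row 5 admitting 6 ⇒ r5c3=6.
Step 4. [r4c4∈{5}] only 5 remains possible at r4c4, so r4c4=5.
Step 5. [r5c6∈{5}] r5c6 is down to just 5. So r5c6=5.
Step 6. [r1c5∈{5}] nothing but 5 survives at r1c5 ⇒ r1c5=5.
Step 7. [r1c1∈{3}] only 3 remains possible at r1c1. So r1c1=3.
Step 8. [r3c4∈{1}] nothing but 1 survives at r3c4. So r3c4=1.
Step 9. [r2c3∈{4}] nothing but 4 survives at r2c3. So r2c3=4.
Step 10. [r2c2∈{6}] only 6 remains possible at r2c2 ⇒ r2c2=6.
Step 11. [r1c2∈{2}] r1c2 is down to just 2. So r1c2=2.
Step 12. [r6c3∈{5}] r6c3's peers cover all but 5. So r6c3=5.
Step 13. [r2c6∈{1}] only 1 remains possible at r2c6, so r2c6=1.
Step 14. [r4c6∈{3}] only 3 remains possible at r4c6, so r4c6=3.
Step 15. [r5c1∈{1}] only 1 remains possible at r5c1. So r5c1=1.

Answer: 3 2 1 4 5 6 / 5 6 4 3 2 1 / 4 5 3 1 6 2 / 6 1 2 5 4 3 / 1 4 6 2 3 5 / 2 3 5 6 1 4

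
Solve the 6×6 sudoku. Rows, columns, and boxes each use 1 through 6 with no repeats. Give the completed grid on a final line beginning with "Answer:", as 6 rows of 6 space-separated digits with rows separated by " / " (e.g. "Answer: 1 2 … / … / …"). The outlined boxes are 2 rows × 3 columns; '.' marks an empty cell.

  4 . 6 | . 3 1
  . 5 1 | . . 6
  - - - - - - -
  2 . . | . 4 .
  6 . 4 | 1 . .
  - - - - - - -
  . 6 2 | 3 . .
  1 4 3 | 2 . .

Step 1. [r6c6∈{5}] only 5 remains possible at r6c6, so r6c6=5.
Step 2. [r3c6∈{3}] r3c6 is down to just 3. So r3c6=3.
Step 3. [r4c5∈{2,5}] 5 has one home in row 4: r4c5. So r4c5=5.
Step 4. [r2c4∈{4}] r2c4 has the single candidate 4, so r2c4=4.
Step 5. [r2c5∈{2}] only 2 remains possible at r2c5, so r2c5=2.
Step 6. [r3c3∈{5}] r3c3 is down to just 5, so r3c3=5.
Step 7. [r3c2∈{1}] nothing but 1 survives at r3c2, so r3c2=1.
Step 8. [r4c6∈{2}] only 2 remains possible at r4c6, so r4c6=2.
Step 9. [r2c1∈{3}] r2c1 has the single candidate 3 ⇒ r2c1=3.
Step 10. [r5c6∈{4}] only 4 remains possible at r5c6, so r5c6=4.
Step 11. [r5c5∈{1}] r5c5 has the single candidate 1, so r5c5=1.
Step 12. [r5c1∈{5}] nothing but 5 survives at r5c1 ⇒ r5c1=5.
Step 13. [r3c4∈{6}] r3c4's peers cover all but 6 ⇒ r3c4=6.
Step 14. [r1c4∈{5}] r1c4 is down to just 5, so r1c4=5.
Step 15. [r4c2∈{3}] nothing but 3 survives at r4c2, so r4c2=3.
Step 16. [r6c5∈{6}] nothing but 6 survives at r6c5, so r6c5=6.
Step 17. [r1c2∈{2}] r1c2 is down to just 2 ⇒ r1c2=2.

Answer: 4 2 6 5 3 1 / 3 5 1 4 2 6 / 2 1 5 6 4 3 / 6 3 4 1 5 2 / 5 6 2 3 1 4 / 1 4 3 2 6 5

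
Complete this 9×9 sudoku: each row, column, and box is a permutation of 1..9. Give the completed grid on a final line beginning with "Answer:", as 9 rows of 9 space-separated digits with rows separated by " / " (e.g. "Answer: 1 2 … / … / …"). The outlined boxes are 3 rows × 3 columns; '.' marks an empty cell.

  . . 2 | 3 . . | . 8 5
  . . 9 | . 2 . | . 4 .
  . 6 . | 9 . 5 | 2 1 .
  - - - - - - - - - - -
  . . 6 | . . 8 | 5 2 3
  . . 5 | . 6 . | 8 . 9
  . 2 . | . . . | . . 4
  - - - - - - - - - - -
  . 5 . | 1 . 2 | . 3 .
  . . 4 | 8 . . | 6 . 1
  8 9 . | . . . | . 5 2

Step 1. [r7c3∈{7}] nothing but 7 survives at r7c3, so r7c3=7.
Step 2. [r5c8∈{7}] r5c8 has the single candidate 7 ⇒ r5c8=7.
Step 3. [r1c6∈{1,4,6,7}] 6 has one home in row 1: r1c6 ⇒ r1c6=6.
Step 4. [r2c4∈{7}] r2c4 has the single candidate 7 ⇒ r2c4=7.
Step 5. [r4c4∈{4}] r4c4's peers cover all but 4. So r4c4=4.
Step 6. [r8c2∈{3}] r8c2 has the single candidate 3. So r8c2=3.
Step 7. [r9c6∈{3,4,7}] r9c6 is the only open cell in col 6 admitting 4. So r9c6=4.
Step 8. [r2c6∈{1}] nothing but 1 survives at r2c6, so r2c6=1.
Step 9. [r7c5∈{9}] only 9 remains possible at r7c5, so r7c5=9.
Step 10. [r5c6∈{3}] r5c6 has the single candidate 3 ⇒ r5c6=3.
Step 11. [r6c7∈{1}] only 1 remains possible at r6c7 ⇒ r6c7=1.
Step 12. [r1c5∈{4}] nothing but 4 survives at r1c5 ⇒ r1c5=4.
Step 13. [r4c1∈{1,7,9}] across row 4, 9 lands solely at r4c1, so r4c1=9.
Step 14. [r3c1∈{3,4,7}] in row 3, 4 fits only at r3c1. So r3c1=4.
Step 15. [r5c1∈{1}] only 1 remains possible at r5c1, so r5c1=1.
Step 16. [r8c6∈{7}] r8c6 has the single candidate 7 ⇒ r8c6=7.
Step 17. [r4c2∈{7}] r4c2 has the single candidate 7, so r4c2=7.
Step 18. [r3c3∈{3,8}] in row 3, 3 fits only at r3c3, so r3c3=3.
Step 19. [r9c7∈{7}] r9c7 has the single candidate 7. So r9c7=7.
Step 20. [r6c4∈{5}] nothing but 5 survives at r6c4 ⇒ r6c4=5.
Step 21. [r2c1∈{5}] only 5 remains possible at r2c1 ⇒ r2c1=5.
Step 22. [r7c7∈{4}] r7c7 is down to just 4 ⇒ r7c7=4.
Step 23. [r8c1∈{2}] r8c1 is down to just 2 ⇒ r8c1=2.
Step 24. [r3c5∈{8}] r3c5's peers cover all but 8, so r3c5=8.
Step 25. [r1c1∈{7}] only 7 remains possible at r1c1. So r1c1=7.
Step 26. [r6c3∈{8}] r6c3's peers cover all but 8. So r6c3=8.
Step 27. [r8c5∈{5}] r8c5's peers cover all but 5. So r8c5=5.
Step 28. [r1c2∈{1}] only 1 remains possible at r1c2 ⇒ r1c2=1.
Step 29. [r6c5∈{7}] r6c5 has the single candidate 7, so r6c5=7.
Step 30. [r9c3∈{1}] only 1 remains possible at r9c3, so r9c3=1.
Step 31. [r9c5∈{3}] r9c5's peers cover all but 3, so r9c5=3.
Step 32. [r5c4∈{2}] r5c4's peers cover all but 2. So r5c4=2.
Step 33. [r1c7∈{9}] r1c7's peers cover all but 9. So r1c7=9.
Step 34. [r9c4∈{6}] nothing but 6 survives at r9c4 ⇒ r9c4=6.
Step 35. [r2c9∈{6}] only 6 remains possible at r2c9 ⇒ r2c9=6.
Step 36. [r6c6∈{9}] r6c6's peers cover all but 9, so r6c6=9.
Step 37. [r7c9∈{8}] r7c9's peers cover all but 8, so r7c9=8.
Step 38. [r5c2∈{4}] r5c2 has the single candidate 4, so r5c2=4.
Step 39. [r6c8∈{6}] r6c8 has the single candidate 6. So r6c8=6.
Step 40. [r3c9∈{7}] nothing but 7 survives at r3c9. So r3c9=7.
Step 41. [r2c7∈{3}] r2c7's peers cover all but 3, so r2c7=3.
Step 42. [r6c1∈{3}] r6c1's peers cover all but 3, so r6c1=3.
Step 43. [r4c5∈{1}] only 1 remains possible at r4c5 ⇒ r4c5=1.
Step 44. [r7c1∈{6}] r7c1's peers cover all but 6 ⇒ r7c1=6.
Step 45. [r8c8∈{9}] r8c8 is down to just 9, so r8c8=9.
Step 46. [r2c2∈{8}] only 8 remains possible at r2c2, so r2c2=8.

Answer: 7 1 2 3 4 6 9 8 5 / 5 8 9 7 2 1 3 4 6 / 4 6 3 9 8 5 2 1 7 / 9 7 6 4 1 8 5 2 3 / 1 4 5 2 6 3 8 7 9 / 3 2 8 5 7 9 1 6 4 / 6 5 7 1 9 2 4 3 8 / 2 3 4 8 5 7 6 9 1 / 8 9 1 6 3 4 7 5 2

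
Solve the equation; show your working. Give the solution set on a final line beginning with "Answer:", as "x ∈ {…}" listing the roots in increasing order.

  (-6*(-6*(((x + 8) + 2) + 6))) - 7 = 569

Step 1. [(-6*(-6*(((x + 8) + 2) + 6))) - 7 = 569] -7 is outermost — add 7 both sides ⇒ sub: -6*(-6*(((x + 8) + 2) + 6)) = 576.
Step 2. [-6*(-6*(((x + 8) + 2) + 6)) = 576] divide by the outer -6, so div: -6*(((x + 8) + 2) + 6) = -96.
Step 3. [-6*(((x + 8) + 2) + 6) = -96] LHS = -6·(…); ÷-6 both sides, so div: ((x + 8) + 2) + 6 = 16.
Step 4. [((x + 8) + 2) + 6 = 16] +6 is outermost — subtract 6 both sides ⇒ sub: (x + 8) + 2 = 10.
Step 5. [(x + 8) + 2 = 10] 2 comes off first (subtract 2) ⇒ sub: x + 8 = 8.
Step 6. [x + 8 = 8] the outer +8 inverts by subtracting 8 ⇒ sub: x = 0.

Answer: x ∈ {0}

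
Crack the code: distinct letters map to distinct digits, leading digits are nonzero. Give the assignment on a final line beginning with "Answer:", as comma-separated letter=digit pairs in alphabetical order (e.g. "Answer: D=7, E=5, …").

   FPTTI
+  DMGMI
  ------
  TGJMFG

Step 1. [T] the sum has 6 digits but both addends have 5; that extra leading digit T is the final carry, namely 1 ⇒ T=1.
Step 2. [col 1: I + I ≡ G (mod 10)] I=2 is one option consistent with column 1 (I + I ≡ G (mod 10), carry-in 0) — take it. So I=2.
Step 3. [col 1: I + I ≡ G (mod 10)] from column 1 (I=2, carry-in 0, digits 1,2 already taken and all letters distinct): G must equal 4 ⇒ G=4.
Step 4. [col 2: T + M ≡ F (mod 10)] several values work for F in column 2 (T + M ≡ F (mod 10), carry-in 0); try F=6 ⇒ F=6.
Step 5. [col 2: T + M ≡ F (mod 10)] column 2: given T=1, F=6, carry-in 0, and digits 1,2,4,6 already taken and all letters distinct, T+M≡F (mod 10) forces M=5. So M=5.
Step 6. [col 4: P + M ≡ J (mod 10)] no forcing yet in column 4 (carry-in 0); P=8 is free and consistent — try it. So P=8.
Step 7. [col 4: P + M ≡ J (mod 10)] column 4 reads P+M+carry(0)=J with P=8, M=5; with digits 1,2,4,5,6,8 already taken and all letters distinct, the only value for J is 3. So J=3.
Step 8. [col 5: F + D ≡ G (mod 10)] in column 5 we have F+D≡G with carry-in 1; given F=6, G=4 and digits 1,2,3,4,5,6,8 already taken and all letters distinct, that pins D to 7, so D=7.

Answer: D=7, F=6, G=4, I=2, J=3, M=5, P=8, T=1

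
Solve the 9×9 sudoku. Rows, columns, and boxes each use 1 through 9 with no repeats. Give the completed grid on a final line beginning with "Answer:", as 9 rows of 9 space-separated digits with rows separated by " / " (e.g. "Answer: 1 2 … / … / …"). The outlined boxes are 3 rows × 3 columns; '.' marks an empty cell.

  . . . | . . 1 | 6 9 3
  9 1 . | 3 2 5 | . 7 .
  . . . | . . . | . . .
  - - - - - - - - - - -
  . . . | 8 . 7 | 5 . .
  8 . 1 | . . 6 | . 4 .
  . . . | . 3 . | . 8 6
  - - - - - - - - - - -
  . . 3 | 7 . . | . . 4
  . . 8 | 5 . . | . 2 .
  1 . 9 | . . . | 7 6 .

Step 1. [r1c4∈{4}] nothing but 4 survives at r1c4, so r1c4=4.
Step 2. [r9c4∈{2}] r9c4 has the single candidate 2. So r9c4=2.
Step 3. [r5c4∈{9}] r5c4 is down to just 9, so r5c4=9.
Step 4. [r2c3∈{4,6}] in row 2, 6 fits only at r2c3 ⇒ r2c3=6.
Step 5. [r6c6∈{2,4}] across col 6, 2 lands solely at r6c6, so r6c6=2.
Step 6. [r4c5∈{1,4}] in box 5, 4 fits only at r4c5. So r4c5=4.
Step 7. [r4c3∈{2}] only 2 remains possible at r4c3. So r4c3=2.
Step 8. [r9c5∈{8}] r9c5's peers cover all but 8, so r9c5=8.
Step 9. [r7c6∈{9}] nothing but 9 survives at r7c6. So r7c6=9.
Step 10. [r1c2∈{2,5,7,8}] across row 1, 8 lands solely at r1c2. So r1c2=8.
Step 11. [r1c1∈{2,5,7}] 2 has one home in row 1: r1c1, so r1c1=2.
Step 12. [r1c3∈{5,7}] in row 1, 5 fits only at r1c3 ⇒ r1c3=5.
Step 13. [r4c8∈{1,3}] in col 8, 3 fits only at r4c8. So r4c8=3.
Step 14. [r4c9∈{1,9}] in row 4, 1 fits only at r4c9 ⇒ r4c9=1.
Step 15. [r3c1∈{3,4,7}] r3c1 is the only open cell in col 1 admitting 3. So r3c1=3.
Step 16. [r9c9∈{5}] nothing but 5 survives at r9c9. So r9c9=5.
Step 17. [r9c2∈{4}] nothing but 4 survives at r9c2. So r9c2=4.
Step 18. [r3c2∈{7}] only 7 remains possible at r3c2 ⇒ r3c2=7.
Step 19. [r8c2∈{6}] r8c2's peers cover all but 6, so r8c2=6.
Step 20. [r7c8∈{1}] only 1 remains possible at r7c8. So r7c8=1.
Step 21. [r2c9∈{8}] r2c9 has the single candidate 8. So r2c9=8.
Step 22. [r6c1∈{4,5,7}] col 1 places 4 nowhere but r6c1 ⇒ r6c1=4.
Step 23. [r6c2∈{5,9}] across row 6, 5 lands solely at r6c2, so r6c2=5.
Step 24. [r3c9∈{2}] only 2 remains possible at r3c9 ⇒ r3c9=2.
Step 25. [r8c7∈{3,9}] across col 7, 3 lands solely at r8c7 ⇒ r8c7=3.
Step 26. [r3c4∈{6}] only 6 remains possible at r3c4. So r3c4=6.
Step 27. [r2c7∈{4}] only 4 remains possible at r2c7, so r2c7=4.
Step 28. [r3c6∈{8}] nothing but 8 survives at r3c6, so r3c6=8.
Step 29. [r3c7∈{1}] r3c7 is down to just 1 ⇒ r3c7=1.
Step 30. [r6c7∈{9}] only 9 remains possible at r6c7. So r6c7=9.
Step 31. [r5c5∈{5}] r5c5's peers cover all but 5 ⇒ r5c5=5.
Step 32. [r6c3∈{7}] nothing but 7 survives at r6c3, so r6c3=7.
Step 33. [r8c5∈{1}] r8c5's peers cover all but 1. So r8c5=1.
Step 34. [r5c2∈{3}] only 3 remains possible at r5c2. So r5c2=3.
Step 35. [r8c9∈{9}] r8c9 has the single candidate 9, so r8c9=9.
Step 36. [r6c4∈{1}] r6c4 is down to just 1, so r6c4=1.
Step 37. [r3c3∈{4}] only 4 remains possible at r3c3. So r3c3=4.
Step 38. [r7c1∈{5}] r7c1 is down to just 5 ⇒ r7c1=5.
Step 39. [r7c2∈{2}] nothing but 2 survives at r7c2, so r7c2=2.
Step 40. [r7c7∈{8}] r7c7's peers cover all but 8 ⇒ r7c7=8.
Step 41. [r9c6∈{3}] r9c6's peers cover all but 3, so r9c6=3.
Step 42. [r8c6∈{4}] nothing but 4 survives at r8c6 ⇒ r8c6=4.
Step 43. [r5c9∈{7}] r5c9 is down to just 7. So r5c9=7.
Step 44. [r8c1∈{7}] nothing but 7 survives at r8c1 ⇒ r8c1=7.
Step 45. [r3c5∈{9}] only 9 remains possible at r3c5, so r3c5=9.
Step 46. [r7c5∈{6}] r7c5's peers cover all but 6. So r7c5=6.
Step 47. [r3c8∈{5}] r3c8 has the single candidate 5, so r3c8=5.
Step 48. [r4c1∈{6}] r4c1 has the single candidate 6. So r4c1=6.
Step 49. [r1c5∈{7}] r1c5 has the single candidate 7 ⇒ r1c5=7.
Step 50. [r4c2∈{9}] r4c2 is down to just 9. So r4c2=9.
Step 51. [r5c7∈{2}] r5c7 has the single candidate 2. So r5c7=2.

Answer: 2 8 5 4 7 1 6 9 3 / 9 1 6 3 2 5 4 7 8 / 3 7 4 6 9 8 1 5 2 / 6 9 2 8 4 7 5 3 1 / 8 3 1 9 5 6 2 4 7 / 4 5 7 1 3 2 9 8 6 / 5 2 3 7 6 9 8 1 4 / 7 6 8 5 1 4 3 2 9 / 1 4 9 2 8 3 7 6 5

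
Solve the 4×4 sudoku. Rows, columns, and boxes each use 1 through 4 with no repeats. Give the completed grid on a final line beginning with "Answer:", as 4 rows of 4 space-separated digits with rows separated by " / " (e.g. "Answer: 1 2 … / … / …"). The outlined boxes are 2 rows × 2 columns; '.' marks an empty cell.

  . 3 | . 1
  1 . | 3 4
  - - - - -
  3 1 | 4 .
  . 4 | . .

Step 1. [r4c1∈{2}] r4c1 is down to just 2, so r4c1=2.
Step 2. [r3c4∈{2}] r3c4's peers cover all but 2, so r3c4=2.
Step 3. [r1c3∈{2}] only 2 remains possible at r1c3, so r1c3=2.
Step 4. [r4c3∈{1}] only 1 remains possible at r4c3. So r4c3=1.
Step 5. [r2c2∈{2}] r2c2 is down to just 2. So r2c2=2.
Step 6. [r1c1∈{4}] nothing but 4 survives at r1c1. So r1c1=4.
Step 7. [r4c4∈{3}] nothing but 3 survives at r4c4. So r4c4=3.

Answer: 4 3 2 1 / 1 2 3 4 / 3 1 4 2 / 2 4 1 3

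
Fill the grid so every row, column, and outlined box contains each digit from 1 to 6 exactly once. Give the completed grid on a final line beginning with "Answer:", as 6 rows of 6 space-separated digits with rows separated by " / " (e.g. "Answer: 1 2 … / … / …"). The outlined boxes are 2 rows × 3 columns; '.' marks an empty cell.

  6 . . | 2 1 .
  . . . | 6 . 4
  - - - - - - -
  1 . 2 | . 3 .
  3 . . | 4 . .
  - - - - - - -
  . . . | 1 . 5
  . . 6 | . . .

Step 1. [r3c2∈{4,5,6}] r3c2 is the only open cell in row 3 admitting 4. So r3c2=4.
Step 2. [r4c3∈{5}] r4c3 is down to just 5 ⇒ r4c3=5.
Step 3. [r1c2∈{3,5}] r1c2 is the only open cell in row 1 admitting 5, so r1c2=5.
Step 4. [r6c2∈{1,2,3}] in row 6, 1 fits only at r6c2. So r6c2=1.
Step 5. [r5c5∈{2,4,6}] 6 has one home in row 5: r5c5. So r5c5=6.
Step 6. [r2c1∈{2}] only 2 remains possible at r2c1 ⇒ r2c1=2.
Step 7. [r2c2∈{3}] r2c2's peers cover all but 3 ⇒ r2c2=3.
Step 8. [r4c5∈{2}] nothing but 2 survives at r4c5. So r4c5=2.
Step 9. [r5c1∈{4}] only 4 remains possible at r5c1, so r5c1=4.
Step 10. [r3c6∈{6}] only 6 remains possible at r3c6. So r3c6=6.
Step 11. [r6c6∈{2,3}] 2 has one home in row 6: r6c6. So r6c6=2.
Step 12. [r2c3∈{1}] r2c3 is down to just 1, so r2c3=1.
Step 13. [r6c5∈{4}] only 4 remains possible at r6c5, so r6c5=4.
Step 14. [r5c3∈{3}] r5c3 is down to just 3, so r5c3=3.
Step 15. [r4c6∈{1}] r4c6's peers cover all but 1, so r4c6=1.
Step 16. [r6c1∈{5}] only 5 remains possible at r6c1, so r6c1=5.
Step 17. [r5c2∈{2}] r5c2 has the single candidate 2 ⇒ r5c2=2.
Step 18. [r6c4∈{3}] r6c4 has the single candidate 3, so r6c4=3.
Step 19. [r4c2∈{6}] r4c2 has the single candidate 6, so r4c2=6.
Step 20. [r3c4∈{5}] r3c4's peers cover all but 5, so r3c4=5.
Step 21. [r2c5∈{5}] r2c5 has the single candidate 5, so r2c5=5.
Step 22. [r1c6∈{3}] r1c6 has the single candidate 3. So r1c6=3.
Step 23. [r1c3∈{4}] r1c3's peers cover all but 4 ⇒ r1c3=4.

Answer: 6 5 4 2 1 3 / 2 3 1 6 5 4 / 1 4 2 5 3 6 / 3 6 5 4 2 1 / 4 2 3 1 6 5 / 5 1 6 3 4 2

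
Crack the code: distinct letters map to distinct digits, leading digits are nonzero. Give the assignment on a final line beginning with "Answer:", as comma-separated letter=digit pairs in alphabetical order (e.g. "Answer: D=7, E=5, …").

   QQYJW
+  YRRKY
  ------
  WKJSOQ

Step 1. [col 1: W + Y ≡ Q (mod 10)] no forcing yet in column 1 (carry-in 0); Y=7 is free and consistent — try it, so Y=7.
Step 2. [col 1: W + Y ≡ Q (mod 10)] column 1 (W + Y ≡ Q (mod 10), carry-in 0) doesn't pin W yet; pick W=1 and continue ⇒ W=1.
Step 3. [col 1: W + Y ≡ Q (mod 10)] column 1 reads W+Y+carry(0)=Q with W=1, Y=7; with digits 1,7 already taken and all letters distinct, the only value for Q is 8 ⇒ Q=8.
Step 4. [col 2: J + K ≡ O (mod 10)] no forcing yet in column 2 (carry-in 0); J=4 is free and consistent — try it, so J=4.
Step 5. [col 2: J + K ≡ O (mod 10)] K=6 is one option consistent with column 2 (J + K ≡ O (mod 10), carry-in 0) — take it. So K=6.
Step 6. [col 2: J + K ≡ O (mod 10)] in column 2 we have J+K≡O with carry-in 0; given J=4, K=6 and digits 1,4,6,7,8 already taken and all letters distinct, that pins O to 0 ⇒ O=0.
Step 7. [col 3: Y + R ≡ S (mod 10)] in column 3 we have Y+R≡S with carry-in 1; given Y=7 and digits 0,1,4,6,7,8 already taken and all letters distinct, that pins R to 5, so R=5.
Step 8. [col 3: Y + R ≡ S (mod 10)] from column 3 (Y=7, R=5, carry-in 1, digits 0,1,4,5,6,7,8 already taken and all letters distinct): S must equal 3. So S=3.

Answer: J=4, K=6, O=0, Q=8, R=5, S=3, W=1, Y=7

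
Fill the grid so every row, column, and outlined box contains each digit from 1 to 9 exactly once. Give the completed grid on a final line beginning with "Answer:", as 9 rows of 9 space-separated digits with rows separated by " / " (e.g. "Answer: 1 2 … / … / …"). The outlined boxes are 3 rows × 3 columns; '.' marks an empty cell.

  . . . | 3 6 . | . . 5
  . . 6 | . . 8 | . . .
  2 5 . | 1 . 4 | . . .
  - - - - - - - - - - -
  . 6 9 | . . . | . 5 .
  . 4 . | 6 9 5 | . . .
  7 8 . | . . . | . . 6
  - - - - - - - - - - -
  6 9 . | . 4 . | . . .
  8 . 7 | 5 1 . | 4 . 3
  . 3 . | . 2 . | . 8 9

Step 1. [r3c5∈{7}] only 7 remains possible at r3c5, so r3c5=7.
Step 2. [r6c5∈{3}] only 3 remains possible at r6c5 ⇒ r6c5=3.
Step 3. [r9c1∈{1,4,5}] col 1 places 5 nowhere but r9c1. So r9c1=5.
Step 4. [r9c4∈{7}] nothing but 7 survives at r9c4, so r9c4=7.
Step 5. [r2c4∈{2,9}] col 4 places 9 nowhere but r2c4 ⇒ r2c4=9.
Step 6. [r3c9∈{8}] r3c9 has the single candidate 8 ⇒ r3c9=8.
Step 7. [r5c7∈{1,2,3,7,8}] across row 5, 8 lands solely at r5c7 ⇒ r5c7=8.
Step 8. [r1c6∈{2}] nothing but 2 survives at r1c6, so r1c6=2.
Step 9. [r6c6∈{1}] only 1 remains possible at r6c6. So r6c6=1.
Step 10. [r1c1∈{1,4,9}] 9 has one home in col 1: r1c1 ⇒ r1c1=9.
Step 11. [r2c1∈{1,3,4}] in col 1, 4 fits only at r2c1, so r2c1=4.
Step 12. [r4c9∈{1,2,4,7}] 4 has one home in col 9: r4c9, so r4c9=4.
Step 13. [r3c3∈{3}] only 3 remains possible at r3c3. So r3c3=3.
Step 14. [r7c7∈{1,2,5,7}] r7c7 is the only open cell in row 7 admitting 5. So r7c7=5.
Step 15. [r9c6∈{6}] r9c6's peers cover all but 6. So r9c6=6.
Step 16. [r9c7∈{1}] only 1 remains possible at r9c7. So r9c7=1.
Step 17. [r1c7∈{7}] nothing but 7 survives at r1c7, so r1c7=7.
Step 18. [r1c2∈{1}] only 1 remains possible at r1c2 ⇒ r1c2=1.
Step 19. [r4c1∈{1,3}] 1 has one home in row 4: r4c1 ⇒ r4c1=1.
Step 20. [r5c3∈{2}] only 2 remains possible at r5c3 ⇒ r5c3=2.
Step 21. [r4c7∈{2,3}] 3 has one home in row 4: r4c7, so r4c7=3.
Step 22. [r2c7∈{2}] r2c7 is down to just 2. So r2c7=2.
Step 23. [r6c8∈{2,9}] in box 6, 2 fits only at r6c8, so r6c8=2.
Step 24. [r3c8∈{6,9}] r3c8 is the only open cell in col 8 admitting 9. So r3c8=9.
Step 25. [r7c8∈{7}] only 7 remains possible at r7c8. So r7c8=7.
Step 26. [r2c9∈{1}] nothing but 1 survives at r2c9. So r2c9=1.
Step 27. [r7c4∈{8}] nothing but 8 survives at r7c4, so r7c4=8.
Step 28. [r9c3∈{4}] nothing but 4 survives at r9c3, so r9c3=4.
Step 29. [r8c8∈{6}] nothing but 6 survives at r8c8. So r8c8=6.
Step 30. [r4c6∈{7}] r4c6's peers cover all but 7. So r4c6=7.
Step 31. [r6c7∈{9}] nothing but 9 survives at r6c7, so r6c7=9.
Step 32. [r5c9∈{7}] r5c9 is down to just 7, so r5c9=7.
Step 33. [r5c8∈{1}] only 1 remains possible at r5c8. So r5c8=1.
Step 34. [r7c6∈{3}] nothing but 3 survives at r7c6 ⇒ r7c6=3.
Step 35. [r5c1∈{3}] only 3 remains possible at r5c1, so r5c1=3.
Step 36. [r7c9∈{2}] nothing but 2 survives at r7c9 ⇒ r7c9=2.
Step 37. [r2c2∈{7}] only 7 remains possible at r2c2 ⇒ r2c2=7.
Step 38. [r8c6∈{9}] r8c6 is down to just 9. So r8c6=9.
Step 39. [r1c8∈{4}] r1c8's peers cover all but 4. So r1c8=4.
Step 40. [r8c2∈{2}] r8c2 is down to just 2, so r8c2=2.
Step 41. [r2c5∈{5}] r2c5 has the single candidate 5 ⇒ r2c5=5.
Step 42. [r3c7∈{6}] nothing but 6 survives at r3c7, so r3c7=6.
Step 43. [r7c3∈{1}] only 1 remains possible at r7c3, so r7c3=1.
Step 44. [r2c8∈{3}] nothing but 3 survives at r2c8 ⇒ r2c8=3.
Step 45. [r1c3∈{8}] r1c3 has the single candidate 8, so r1c3=8.
Step 46. [r6c3∈{5}] only 5 remains possible at r6c3 ⇒ r6c3=5.
Step 47. [r4c4∈{2}] r4c4's peers cover all but 2 ⇒ r4c4=2.
Step 48. [r4c5∈{8}] r4c5 has the single candidate 8 ⇒ r4c5=8.
Step 49. [r6c4∈{4}] only 4 remains possible at r6c4 ⇒ r6c4=4.

Answer: 9 1 8 3 6 2 7 4 5 / 4 7 6 9 5 8 2 3 1 / 2 5 3 1 7 4 6 9 8 / 1 6 9 2 8 7 3 5 4 / 3 4 2 6 9 5 8 1 7 / 7 8 5 4 3 1 9 2 6 / 6 9 1 8 4 3 5 7 2 / 8 2 7 5 1 9 4 6 3 / 5 3 4 7 2 6 1 8 9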